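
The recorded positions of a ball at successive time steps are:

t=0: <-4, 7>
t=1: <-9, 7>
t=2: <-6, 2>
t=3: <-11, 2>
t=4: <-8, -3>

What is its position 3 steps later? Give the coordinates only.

<-15, -8>

Step-to-step displacements: <-5, +0>, <+3, -5>, <-5, +0>, <+3, -5> — a repeating cycle of length 2.
step 5: apply <-5, +0> → <-13, -3>
step 6: apply <+3, -5> → <-10, -8>
step 7: apply <-5, +0> → <-15, -8>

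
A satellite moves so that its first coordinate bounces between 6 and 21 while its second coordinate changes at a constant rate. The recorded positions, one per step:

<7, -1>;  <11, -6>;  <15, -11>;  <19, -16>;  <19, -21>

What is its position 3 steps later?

<7, -36>

The first coordinate travels 4 per step and bounces off the walls at 6 and 21.
  step 5: 19 → 15
  step 6: 15 → 11
  step 7: 11 → 7
The second coordinate changes by -5 each step: at step 7 it is -36.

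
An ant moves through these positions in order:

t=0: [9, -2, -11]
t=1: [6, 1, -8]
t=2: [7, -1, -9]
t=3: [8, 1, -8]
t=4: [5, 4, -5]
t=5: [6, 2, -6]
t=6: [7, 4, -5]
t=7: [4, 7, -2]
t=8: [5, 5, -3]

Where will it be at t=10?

Step-to-step displacements: [-3, +3, +3], [+1, -2, -1], [+1, +2, +1], [-3, +3, +3], [+1, -2, -1], [+1, +2, +1], [-3, +3, +3], [+1, -2, -1] — a repeating cycle of length 3.
step 9: apply [+1, +2, +1] → [6, 7, -2]
step 10: apply [-3, +3, +3] → [3, 10, 1]

[3, 10, 1]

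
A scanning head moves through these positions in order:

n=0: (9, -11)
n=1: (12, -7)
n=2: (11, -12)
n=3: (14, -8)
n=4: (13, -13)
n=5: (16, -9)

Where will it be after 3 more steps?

(17, -15)

The moves between consecutive positions are (+3, +4), (-1, -5), (+3, +4), (-1, -5), (+3, +4); they repeat the 2-cycle [(+3, +4), (-1, -5)].
step 6: apply (-1, -5) → (15, -14)
step 7: apply (+3, +4) → (18, -10)
step 8: apply (-1, -5) → (17, -15)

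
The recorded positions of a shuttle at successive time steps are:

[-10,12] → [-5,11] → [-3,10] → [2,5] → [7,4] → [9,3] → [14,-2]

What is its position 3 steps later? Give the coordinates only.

[26,-9]

Differencing gives [+5,-1], [+2,-1], [+5,-5], [+5,-1], [+2,-1], [+5,-5]. This is the pattern [+5,-1], [+2,-1], [+5,-5] repeated.
step 7: apply [+5,-1] → [19,-3]
step 8: apply [+2,-1] → [21,-4]
step 9: apply [+5,-5] → [26,-9]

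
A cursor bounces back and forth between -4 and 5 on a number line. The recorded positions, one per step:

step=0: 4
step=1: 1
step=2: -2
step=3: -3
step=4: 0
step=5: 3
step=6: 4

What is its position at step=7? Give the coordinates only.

1

The value travels 3 per step and bounces off the walls at -4 and 5.
  step 7: 4 → 1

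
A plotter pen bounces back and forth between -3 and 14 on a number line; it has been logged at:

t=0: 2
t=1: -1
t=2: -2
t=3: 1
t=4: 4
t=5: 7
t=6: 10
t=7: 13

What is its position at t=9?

The value travels 3 per step and bounces off the walls at -3 and 14.
  step 8: 13 → 12
  step 9: 12 → 9

9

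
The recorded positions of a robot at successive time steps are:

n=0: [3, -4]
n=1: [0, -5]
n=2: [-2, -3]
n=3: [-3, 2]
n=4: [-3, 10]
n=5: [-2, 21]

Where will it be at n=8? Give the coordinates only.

Successive displacements: [-3, -1], [-2, +2], [-1, +5], [+0, +8], [+1, +11] — each changes by [+1, +3].
step 6: [-2, 21] + [+2, +14] → [0, 35]
step 7: [0, 35] + [+3, +17] → [3, 52]
step 8: [3, 52] + [+4, +20] → [7, 72]

[7, 72]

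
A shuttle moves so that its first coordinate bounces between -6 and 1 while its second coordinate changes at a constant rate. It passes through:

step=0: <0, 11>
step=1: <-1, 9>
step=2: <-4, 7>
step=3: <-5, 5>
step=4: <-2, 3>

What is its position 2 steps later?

<-2, -1>

The first coordinate travels 3 per step and bounces off the walls at -6 and 1.
  step 5: -2 → 1
  step 6: 1 → -2
The second coordinate changes by -2 each step: at step 6 it is -1.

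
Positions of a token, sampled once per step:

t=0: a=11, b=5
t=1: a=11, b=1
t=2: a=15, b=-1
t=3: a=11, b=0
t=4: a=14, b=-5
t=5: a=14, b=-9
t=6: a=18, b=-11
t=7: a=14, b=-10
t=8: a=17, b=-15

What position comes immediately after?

a=17, b=-19

The moves between consecutive positions are (+0, -4), (+4, -2), (-4, +1), (+3, -5), (+0, -4), (+4, -2), (-4, +1), (+3, -5); they repeat the 4-cycle [(+0, -4), (+4, -2), (-4, +1), (+3, -5)].
step 9: apply (+0, -4) → a=17, b=-19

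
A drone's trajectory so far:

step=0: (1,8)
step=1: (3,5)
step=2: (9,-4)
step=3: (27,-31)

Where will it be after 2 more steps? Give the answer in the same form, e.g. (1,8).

Step-to-step displacements: (+2,-3), (+6,-9), (+18,-27); each is 3× the previous.
step 4: (27,-31) + (+54,-81) → (81,-112)
step 5: (81,-112) + (+162,-243) → (243,-355)

(243,-355)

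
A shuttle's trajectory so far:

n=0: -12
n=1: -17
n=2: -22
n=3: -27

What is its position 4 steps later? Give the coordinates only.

The position changes by -5 every step.
step 4: -27 − 5 → -32
step 5: -32 − 5 → -37
step 6: -37 − 5 → -42
step 7: -42 − 5 → -47

-47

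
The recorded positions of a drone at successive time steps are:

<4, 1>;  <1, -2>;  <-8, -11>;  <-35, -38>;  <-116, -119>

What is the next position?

<-359, -362>

Consecutive displacements <-3, -3>, <-9, -9>, <-27, -27>, <-81, -81> scale by a factor of 3 each step.
step 5: <-116, -119> + <-243, -243> → <-359, -362>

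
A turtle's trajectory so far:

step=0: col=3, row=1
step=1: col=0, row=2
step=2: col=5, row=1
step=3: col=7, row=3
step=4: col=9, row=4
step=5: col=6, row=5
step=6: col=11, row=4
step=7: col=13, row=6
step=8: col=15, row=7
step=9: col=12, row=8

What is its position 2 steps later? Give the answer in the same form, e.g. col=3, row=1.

col=19, row=9

Differencing gives (-3,+1), (+5,-1), (+2,+2), (+2,+1), (-3,+1), (+5,-1), (+2,+2), (+2,+1), (-3,+1). This is the pattern (-3,+1), (+5,-1), (+2,+2), (+2,+1) repeated.
step 10: apply (+5,-1) → col=17, row=7
step 11: apply (+2,+2) → col=19, row=9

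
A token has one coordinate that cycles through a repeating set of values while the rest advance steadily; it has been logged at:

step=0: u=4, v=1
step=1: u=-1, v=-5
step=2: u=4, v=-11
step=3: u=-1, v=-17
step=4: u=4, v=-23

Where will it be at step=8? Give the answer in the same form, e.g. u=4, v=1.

U: cycles through 4, -1 every 2 steps. Step 8 lands at position 0 of the cycle → 4.
V: linear, -6 per step → -47 at step 8.

u=4, v=-47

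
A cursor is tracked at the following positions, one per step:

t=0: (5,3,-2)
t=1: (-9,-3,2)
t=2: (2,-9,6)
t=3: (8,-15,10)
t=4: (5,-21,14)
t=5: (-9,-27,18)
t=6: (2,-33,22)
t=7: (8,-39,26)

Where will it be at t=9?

(-9,-51,34)

First: cycles through 5, -9, 2, 8 every 4 steps. Step 9 lands at position 1 of the cycle → -9.
Second: linear, -6 per step → -51 at step 9.
Third: linear, +4 per step → 34 at step 9.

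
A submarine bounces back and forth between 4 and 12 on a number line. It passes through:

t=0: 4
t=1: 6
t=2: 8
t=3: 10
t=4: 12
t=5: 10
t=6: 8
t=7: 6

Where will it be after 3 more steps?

8

The value travels 2 per step and bounces off the walls at 4 and 12.
  step 8: 6 → 4
  step 9: 4 → 6
  step 10: 6 → 8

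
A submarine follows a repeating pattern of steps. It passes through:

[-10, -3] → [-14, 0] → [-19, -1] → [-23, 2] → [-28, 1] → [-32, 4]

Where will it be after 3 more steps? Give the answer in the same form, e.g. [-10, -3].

[-46, 5]

Differencing gives [-4, +3], [-5, -1], [-4, +3], [-5, -1], [-4, +3]. This is the pattern [-4, +3], [-5, -1] repeated.
step 6: apply [-5, -1] → [-37, 3]
step 7: apply [-4, +3] → [-41, 6]
step 8: apply [-5, -1] → [-46, 5]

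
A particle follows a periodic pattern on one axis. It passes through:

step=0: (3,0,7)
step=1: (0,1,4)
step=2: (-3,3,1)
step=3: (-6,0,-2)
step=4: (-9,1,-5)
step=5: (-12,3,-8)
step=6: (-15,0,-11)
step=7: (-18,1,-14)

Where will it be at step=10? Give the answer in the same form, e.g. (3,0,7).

(-27,1,-23)

The first coordinate changes by -3 each step, so at step 10 it is 3 + 10·(-3) = -27.
The second coordinate repeats the cycle [0, 1, 3] with period 3; step 10 mod 3 = 1, giving 1.
The third coordinate changes by -3 each step, so at step 10 it is 7 + 10·(-3) = -23.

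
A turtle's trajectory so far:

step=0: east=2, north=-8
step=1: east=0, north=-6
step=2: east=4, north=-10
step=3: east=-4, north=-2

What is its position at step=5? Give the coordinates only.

Consecutive displacements (-2, +2), (+4, -4), (-8, +8) scale by a factor of -2 each step.
step 4: east=-4, north=-2 + (+16, -16) → east=12, north=-18
step 5: east=12, north=-18 + (-32, +32) → east=-20, north=14

east=-20, north=14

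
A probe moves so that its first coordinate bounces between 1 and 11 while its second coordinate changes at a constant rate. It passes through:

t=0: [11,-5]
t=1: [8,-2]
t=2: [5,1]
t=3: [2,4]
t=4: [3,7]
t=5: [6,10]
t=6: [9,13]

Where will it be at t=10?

The first coordinate travels 3 per step and bounces off the walls at 1 and 11.
  step 7: 9 → 10
  step 8: 10 → 7
  step 9: 7 → 4
  step 10: 4 → 1
The second coordinate changes by +3 each step: at step 10 it is 25.

[1,25]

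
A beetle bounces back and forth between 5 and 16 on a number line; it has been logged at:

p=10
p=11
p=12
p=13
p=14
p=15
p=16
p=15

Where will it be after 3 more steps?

p=12

The value reflects between 5 and 16, moving 1 per step.
  step 8: 15 → 14
  step 9: 14 → 13
  step 10: 13 → 12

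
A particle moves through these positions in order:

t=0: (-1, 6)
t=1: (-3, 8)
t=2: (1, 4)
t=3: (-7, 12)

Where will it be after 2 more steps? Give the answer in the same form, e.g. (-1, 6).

(-23, 28)

The jumps are (-2, +2), (+4, -4), (-8, +8) — a geometric progression with ratio -2.
step 4: (-7, 12) + (+16, -16) → (9, -4)
step 5: (9, -4) + (-32, +32) → (-23, 28)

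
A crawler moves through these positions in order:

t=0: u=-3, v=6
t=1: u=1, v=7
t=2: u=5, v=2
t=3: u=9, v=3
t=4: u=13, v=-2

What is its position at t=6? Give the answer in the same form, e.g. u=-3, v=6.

Differencing gives (+4, +1), (+4, -5), (+4, +1), (+4, -5). This is the pattern (+4, +1), (+4, -5) repeated.
step 5: apply (+4, +1) → u=17, v=-1
step 6: apply (+4, -5) → u=21, v=-6

u=21, v=-6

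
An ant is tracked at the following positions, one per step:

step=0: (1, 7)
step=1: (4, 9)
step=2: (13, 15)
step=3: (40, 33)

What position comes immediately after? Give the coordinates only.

(121, 87)

Step-to-step displacements: (+3, +2), (+9, +6), (+27, +18); each is 3× the previous.
step 4: (40, 33) + (+81, +54) → (121, 87)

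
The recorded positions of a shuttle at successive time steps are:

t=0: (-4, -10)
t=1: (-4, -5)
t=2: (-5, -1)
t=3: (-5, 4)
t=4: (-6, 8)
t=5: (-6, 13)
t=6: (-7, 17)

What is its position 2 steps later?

(-8, 26)

Differencing gives (+0, +5), (-1, +4), (+0, +5), (-1, +4), (+0, +5), (-1, +4). This is the pattern (+0, +5), (-1, +4) repeated.
step 7: apply (+0, +5) → (-7, 22)
step 8: apply (-1, +4) → (-8, 26)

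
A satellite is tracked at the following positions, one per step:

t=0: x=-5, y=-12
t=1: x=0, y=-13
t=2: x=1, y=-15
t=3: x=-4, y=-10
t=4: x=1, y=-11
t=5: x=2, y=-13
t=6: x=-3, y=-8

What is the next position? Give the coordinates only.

Differencing gives (+5, -1), (+1, -2), (-5, +5), (+5, -1), (+1, -2), (-5, +5). This is the pattern (+5, -1), (+1, -2), (-5, +5) repeated.
step 7: apply (+5, -1) → x=2, y=-9

x=2, y=-9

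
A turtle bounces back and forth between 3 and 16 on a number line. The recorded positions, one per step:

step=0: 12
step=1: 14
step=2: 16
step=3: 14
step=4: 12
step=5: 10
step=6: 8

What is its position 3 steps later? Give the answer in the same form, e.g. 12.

4

The value travels 2 per step and bounces off the walls at 3 and 16.
  step 7: 8 → 6
  step 8: 6 → 4
  step 9: 4 → 4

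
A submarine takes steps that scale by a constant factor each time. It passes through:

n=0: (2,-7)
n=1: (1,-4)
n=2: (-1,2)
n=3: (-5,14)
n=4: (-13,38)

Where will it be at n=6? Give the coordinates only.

Consecutive displacements (-1,+3), (-2,+6), (-4,+12), (-8,+24) scale by a factor of 2 each step.
step 5: (-13,38) + (-16,+48) → (-29,86)
step 6: (-29,86) + (-32,+96) → (-61,182)

(-61,182)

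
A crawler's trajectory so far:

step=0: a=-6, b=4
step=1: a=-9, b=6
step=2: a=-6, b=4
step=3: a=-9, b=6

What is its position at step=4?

Step-to-step displacements: (-3,+2), (+3,-2), (-3,+2); each is -1× the previous.
step 4: a=-9, b=6 + (+3,-2) → a=-6, b=4

a=-6, b=4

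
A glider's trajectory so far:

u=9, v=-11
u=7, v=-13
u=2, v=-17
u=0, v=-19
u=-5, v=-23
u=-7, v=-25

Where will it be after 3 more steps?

The moves between consecutive positions are (-2, -2), (-5, -4), (-2, -2), (-5, -4), (-2, -2); they repeat the 2-cycle [(-2, -2), (-5, -4)].
step 6: apply (-5, -4) → u=-12, v=-29
step 7: apply (-2, -2) → u=-14, v=-31
step 8: apply (-5, -4) → u=-19, v=-35

u=-19, v=-35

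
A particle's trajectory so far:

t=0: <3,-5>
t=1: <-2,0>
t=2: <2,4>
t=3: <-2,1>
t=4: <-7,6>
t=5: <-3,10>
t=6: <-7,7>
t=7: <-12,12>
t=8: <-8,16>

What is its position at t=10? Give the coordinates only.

<-17,18>

Step-to-step displacements: <-5,+5>, <+4,+4>, <-4,-3>, <-5,+5>, <+4,+4>, <-4,-3>, <-5,+5>, <+4,+4> — a repeating cycle of length 3.
step 9: apply <-4,-3> → <-12,13>
step 10: apply <-5,+5> → <-17,18>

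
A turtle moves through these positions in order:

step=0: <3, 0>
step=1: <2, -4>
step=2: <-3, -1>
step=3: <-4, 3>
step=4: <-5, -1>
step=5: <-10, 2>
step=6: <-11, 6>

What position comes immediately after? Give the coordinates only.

The moves between consecutive positions are <-1, -4>, <-5, +3>, <-1, +4>, <-1, -4>, <-5, +3>, <-1, +4>; they repeat the 3-cycle [<-1, -4>, <-5, +3>, <-1, +4>].
step 7: apply <-1, -4> → <-12, 2>

<-12, 2>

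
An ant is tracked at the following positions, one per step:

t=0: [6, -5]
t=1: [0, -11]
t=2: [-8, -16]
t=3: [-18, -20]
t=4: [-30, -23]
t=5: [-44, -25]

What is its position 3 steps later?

Taking differences between consecutive positions: [-6, -6], [-8, -5], [-10, -4], [-12, -3], [-14, -2]. These grow by [-2, +1] each step.
step 6: [-44, -25] + [-16, -1] → [-60, -26]
step 7: [-60, -26] + [-18, +0] → [-78, -26]
step 8: [-78, -26] + [-20, +1] → [-98, -25]

[-98, -25]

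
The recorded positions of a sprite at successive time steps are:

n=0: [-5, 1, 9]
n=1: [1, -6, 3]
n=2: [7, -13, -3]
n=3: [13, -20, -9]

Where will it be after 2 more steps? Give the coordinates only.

The position changes by [+6, -7, -6] every step.
step 4: [13, -20, -9] + [+6, -7, -6] → [19, -27, -15]
step 5: [19, -27, -15] + [+6, -7, -6] → [25, -34, -21]

[25, -34, -21]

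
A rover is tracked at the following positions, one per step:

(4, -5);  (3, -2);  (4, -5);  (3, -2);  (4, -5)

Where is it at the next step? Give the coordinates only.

Consecutive displacements (-1, +3), (+1, -3), (-1, +3), (+1, -3) scale by a factor of -1 each step.
step 5: (4, -5) + (-1, +3) → (3, -2)

(3, -2)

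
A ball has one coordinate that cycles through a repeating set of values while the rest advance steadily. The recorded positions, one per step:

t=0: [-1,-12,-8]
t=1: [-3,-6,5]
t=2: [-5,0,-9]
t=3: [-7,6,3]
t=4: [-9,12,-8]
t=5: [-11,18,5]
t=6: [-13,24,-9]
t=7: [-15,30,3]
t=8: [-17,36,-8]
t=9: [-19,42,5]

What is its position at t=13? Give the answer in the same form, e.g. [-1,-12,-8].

First: linear, -2 per step → -27 at step 13.
Second: linear, +6 per step → 66 at step 13.
Third: cycles through -8, 5, -9, 3 every 4 steps. Step 13 lands at position 1 of the cycle → 5.

[-27,66,5]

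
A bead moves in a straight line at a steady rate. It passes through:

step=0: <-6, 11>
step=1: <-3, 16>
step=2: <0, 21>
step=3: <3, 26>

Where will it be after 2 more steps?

<9, 36>

Each step adds <+3, +5> to the position.
step 4: <3, 26> + <+3, +5> → <6, 31>
step 5: <6, 31> + <+3, +5> → <9, 36>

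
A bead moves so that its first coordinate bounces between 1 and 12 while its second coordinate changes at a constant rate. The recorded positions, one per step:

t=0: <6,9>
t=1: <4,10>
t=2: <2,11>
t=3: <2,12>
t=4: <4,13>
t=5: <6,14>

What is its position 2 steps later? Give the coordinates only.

The first coordinate travels 2 per step and bounces off the walls at 1 and 12.
  step 6: 6 → 8
  step 7: 8 → 10
The second coordinate changes by +1 each step: at step 7 it is 16.

<10,16>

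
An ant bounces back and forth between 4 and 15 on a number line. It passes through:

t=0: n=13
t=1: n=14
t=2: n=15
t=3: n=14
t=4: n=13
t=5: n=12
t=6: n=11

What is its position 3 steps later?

n=8

The value reflects between 4 and 15, moving 1 per step.
  step 7: 11 → 10
  step 8: 10 → 9
  step 9: 9 → 8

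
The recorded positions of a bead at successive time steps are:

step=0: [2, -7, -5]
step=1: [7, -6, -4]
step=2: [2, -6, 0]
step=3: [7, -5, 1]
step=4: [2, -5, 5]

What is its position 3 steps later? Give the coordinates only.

The moves between consecutive positions are [+5, +1, +1], [-5, +0, +4], [+5, +1, +1], [-5, +0, +4]; they repeat the 2-cycle [[+5, +1, +1], [-5, +0, +4]].
step 5: apply [+5, +1, +1] → [7, -4, 6]
step 6: apply [-5, +0, +4] → [2, -4, 10]
step 7: apply [+5, +1, +1] → [7, -3, 11]

[7, -3, 11]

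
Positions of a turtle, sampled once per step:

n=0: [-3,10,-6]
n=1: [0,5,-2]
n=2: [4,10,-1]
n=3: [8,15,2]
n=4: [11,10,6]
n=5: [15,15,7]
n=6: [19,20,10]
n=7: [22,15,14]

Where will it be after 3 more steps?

The moves between consecutive positions are [+3,-5,+4], [+4,+5,+1], [+4,+5,+3], [+3,-5,+4], [+4,+5,+1], [+4,+5,+3], [+3,-5,+4]; they repeat the 3-cycle [[+3,-5,+4], [+4,+5,+1], [+4,+5,+3]].
step 8: apply [+4,+5,+1] → [26,20,15]
step 9: apply [+4,+5,+3] → [30,25,18]
step 10: apply [+3,-5,+4] → [33,20,22]

[33,20,22]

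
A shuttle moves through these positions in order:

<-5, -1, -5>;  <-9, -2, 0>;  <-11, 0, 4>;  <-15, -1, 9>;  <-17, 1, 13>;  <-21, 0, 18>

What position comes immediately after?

Step-to-step displacements: <-4, -1, +5>, <-2, +2, +4>, <-4, -1, +5>, <-2, +2, +4>, <-4, -1, +5> — a repeating cycle of length 2.
step 6: apply <-2, +2, +4> → <-23, 2, 22>

<-23, 2, 22>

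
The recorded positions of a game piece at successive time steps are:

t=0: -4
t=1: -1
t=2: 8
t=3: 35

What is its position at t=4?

116

Step-to-step displacements: +3, +9, +27; each is 3× the previous.
step 4: 35 + 81 → 116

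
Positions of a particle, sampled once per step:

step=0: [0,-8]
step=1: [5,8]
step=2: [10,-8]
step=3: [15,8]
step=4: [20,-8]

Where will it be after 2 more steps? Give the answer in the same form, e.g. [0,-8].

[30,-8]

First: linear, +5 per step → 30 at step 6.
Second: cycles through -8, 8 every 2 steps. Step 6 lands at position 0 of the cycle → -8.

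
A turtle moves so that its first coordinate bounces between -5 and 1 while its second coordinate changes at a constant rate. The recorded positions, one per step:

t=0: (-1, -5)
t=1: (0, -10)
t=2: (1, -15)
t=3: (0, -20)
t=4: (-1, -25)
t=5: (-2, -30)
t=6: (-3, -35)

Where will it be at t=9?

The first coordinate reflects between -5 and 1, moving 1 per step.
  step 7: -3 → -4
  step 8: -4 → -5
  step 9: -5 → -4
The second coordinate changes by -5 each step: at step 9 it is -50.

(-4, -50)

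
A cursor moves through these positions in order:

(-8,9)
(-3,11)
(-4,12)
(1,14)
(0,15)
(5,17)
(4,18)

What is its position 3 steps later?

The moves between consecutive positions are (+5,+2), (-1,+1), (+5,+2), (-1,+1), (+5,+2), (-1,+1); they repeat the 2-cycle [(+5,+2), (-1,+1)].
step 7: apply (+5,+2) → (9,20)
step 8: apply (-1,+1) → (8,21)
step 9: apply (+5,+2) → (13,23)

(13,23)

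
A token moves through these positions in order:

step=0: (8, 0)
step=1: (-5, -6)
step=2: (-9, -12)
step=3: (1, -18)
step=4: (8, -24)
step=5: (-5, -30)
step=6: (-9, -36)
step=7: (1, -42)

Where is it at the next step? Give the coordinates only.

First: cycles through 8, -5, -9, 1 every 4 steps. Step 8 lands at position 0 of the cycle → 8.
Second: linear, -6 per step → -48 at step 8.

(8, -48)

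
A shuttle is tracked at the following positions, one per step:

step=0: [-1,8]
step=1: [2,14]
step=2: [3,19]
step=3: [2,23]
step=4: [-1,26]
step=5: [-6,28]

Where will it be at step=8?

First differences are [+3,+6], [+1,+5], [-1,+4], [-3,+3], [-5,+2]; their common second difference is [-2,-1] (constant acceleration).
step 6: [-6,28] + [-7,+1] → [-13,29]
step 7: [-13,29] + [-9,+0] → [-22,29]
step 8: [-22,29] + [-11,-1] → [-33,28]

[-33,28]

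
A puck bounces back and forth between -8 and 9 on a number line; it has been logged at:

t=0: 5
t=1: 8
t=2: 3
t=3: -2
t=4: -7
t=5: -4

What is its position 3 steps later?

7

The value reflects between -8 and 9, moving 5 per step.
  step 6: -4 → 1
  step 7: 1 → 6
  step 8: 6 → 7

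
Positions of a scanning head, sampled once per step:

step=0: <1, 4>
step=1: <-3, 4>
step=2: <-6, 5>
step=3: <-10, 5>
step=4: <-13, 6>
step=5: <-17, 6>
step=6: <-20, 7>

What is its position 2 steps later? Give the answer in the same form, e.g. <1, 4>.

Differencing gives <-4, +0>, <-3, +1>, <-4, +0>, <-3, +1>, <-4, +0>, <-3, +1>. This is the pattern <-4, +0>, <-3, +1> repeated.
step 7: apply <-4, +0> → <-24, 7>
step 8: apply <-3, +1> → <-27, 8>

<-27, 8>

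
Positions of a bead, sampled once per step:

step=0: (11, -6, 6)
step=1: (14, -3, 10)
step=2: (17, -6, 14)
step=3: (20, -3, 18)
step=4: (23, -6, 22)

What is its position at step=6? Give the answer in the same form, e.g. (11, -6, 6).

The first coordinate changes by +3 each step, so at step 6 it is 11 + 6·(3) = 29.
The second coordinate repeats the cycle [-6, -3] with period 2; step 6 mod 2 = 0, giving -6.
The third coordinate changes by +4 each step, so at step 6 it is 6 + 6·(4) = 30.

(29, -6, 30)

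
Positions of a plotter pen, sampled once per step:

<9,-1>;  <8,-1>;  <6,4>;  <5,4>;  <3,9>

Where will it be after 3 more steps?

Step-to-step displacements: <-1,+0>, <-2,+5>, <-1,+0>, <-2,+5> — a repeating cycle of length 2.
step 5: apply <-1,+0> → <2,9>
step 6: apply <-2,+5> → <0,14>
step 7: apply <-1,+0> → <-1,14>

<-1,14>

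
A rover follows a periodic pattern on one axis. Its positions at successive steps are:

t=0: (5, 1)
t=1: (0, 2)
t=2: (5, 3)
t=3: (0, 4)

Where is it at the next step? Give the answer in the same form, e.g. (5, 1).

First: cycles through 5, 0 every 2 steps. Step 4 lands at position 0 of the cycle → 5.
Second: linear, +1 per step → 5 at step 4.

(5, 5)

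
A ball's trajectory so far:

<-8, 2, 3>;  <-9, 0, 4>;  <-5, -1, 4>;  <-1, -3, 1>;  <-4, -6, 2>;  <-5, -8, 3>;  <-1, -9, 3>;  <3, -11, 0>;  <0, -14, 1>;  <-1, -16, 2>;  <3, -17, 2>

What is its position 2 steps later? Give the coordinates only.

Step-to-step displacements: <-1, -2, +1>, <+4, -1, +0>, <+4, -2, -3>, <-3, -3, +1>, <-1, -2, +1>, <+4, -1, +0>, <+4, -2, -3>, <-3, -3, +1>, <-1, -2, +1>, <+4, -1, +0> — a repeating cycle of length 4.
step 11: apply <+4, -2, -3> → <7, -19, -1>
step 12: apply <-3, -3, +1> → <4, -22, 0>

<4, -22, 0>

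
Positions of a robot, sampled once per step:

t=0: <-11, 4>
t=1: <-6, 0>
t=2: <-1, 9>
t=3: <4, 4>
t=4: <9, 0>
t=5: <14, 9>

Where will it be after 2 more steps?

First: linear, +5 per step → 24 at step 7.
Second: cycles through 4, 0, 9 every 3 steps. Step 7 lands at position 1 of the cycle → 0.

<24, 0>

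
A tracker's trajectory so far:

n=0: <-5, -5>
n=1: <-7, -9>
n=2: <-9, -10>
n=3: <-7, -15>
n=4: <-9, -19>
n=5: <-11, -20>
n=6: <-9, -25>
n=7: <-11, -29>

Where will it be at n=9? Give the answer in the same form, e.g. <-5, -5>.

<-11, -35>

The moves between consecutive positions are <-2, -4>, <-2, -1>, <+2, -5>, <-2, -4>, <-2, -1>, <+2, -5>, <-2, -4>; they repeat the 3-cycle [<-2, -4>, <-2, -1>, <+2, -5>].
step 8: apply <-2, -1> → <-13, -30>
step 9: apply <+2, -5> → <-11, -35>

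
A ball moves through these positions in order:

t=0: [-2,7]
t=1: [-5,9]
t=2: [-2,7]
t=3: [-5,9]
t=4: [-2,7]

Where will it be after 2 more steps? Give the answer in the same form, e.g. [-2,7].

[-2,7]

The jumps are [-3,+2], [+3,-2], [-3,+2], [+3,-2] — a geometric progression with ratio -1.
step 5: [-2,7] + [-3,+2] → [-5,9]
step 6: [-5,9] + [+3,-2] → [-2,7]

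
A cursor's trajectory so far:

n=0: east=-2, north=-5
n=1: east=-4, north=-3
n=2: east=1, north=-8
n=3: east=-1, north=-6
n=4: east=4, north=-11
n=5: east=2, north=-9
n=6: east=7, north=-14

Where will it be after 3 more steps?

east=8, north=-15

Step-to-step displacements: (-2, +2), (+5, -5), (-2, +2), (+5, -5), (-2, +2), (+5, -5) — a repeating cycle of length 2.
step 7: apply (-2, +2) → east=5, north=-12
step 8: apply (+5, -5) → east=10, north=-17
step 9: apply (-2, +2) → east=8, north=-15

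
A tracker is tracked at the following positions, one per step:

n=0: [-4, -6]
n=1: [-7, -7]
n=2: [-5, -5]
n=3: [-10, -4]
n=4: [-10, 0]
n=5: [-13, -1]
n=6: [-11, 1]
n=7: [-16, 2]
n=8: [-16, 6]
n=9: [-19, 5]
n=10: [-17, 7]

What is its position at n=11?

[-22, 8]

Step-to-step displacements: [-3, -1], [+2, +2], [-5, +1], [+0, +4], [-3, -1], [+2, +2], [-5, +1], [+0, +4], [-3, -1], [+2, +2] — a repeating cycle of length 4.
step 11: apply [-5, +1] → [-22, 8]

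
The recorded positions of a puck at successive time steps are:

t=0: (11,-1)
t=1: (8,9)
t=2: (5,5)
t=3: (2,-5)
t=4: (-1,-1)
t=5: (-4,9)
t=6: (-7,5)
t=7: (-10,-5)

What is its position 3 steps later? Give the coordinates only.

(-19,5)

The first coordinate changes by -3 each step, so at step 10 it is 11 + 10·(-3) = -19.
The second coordinate repeats the cycle [-1, 9, 5, -5] with period 4; step 10 mod 4 = 2, giving 5.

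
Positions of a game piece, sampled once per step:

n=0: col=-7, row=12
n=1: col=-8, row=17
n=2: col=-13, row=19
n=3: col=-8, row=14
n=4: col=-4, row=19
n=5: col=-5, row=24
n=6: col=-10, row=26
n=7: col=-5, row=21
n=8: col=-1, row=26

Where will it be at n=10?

col=-7, row=33

Differencing gives (-1, +5), (-5, +2), (+5, -5), (+4, +5), (-1, +5), (-5, +2), (+5, -5), (+4, +5). This is the pattern (-1, +5), (-5, +2), (+5, -5), (+4, +5) repeated.
step 9: apply (-1, +5) → col=-2, row=31
step 10: apply (-5, +2) → col=-7, row=33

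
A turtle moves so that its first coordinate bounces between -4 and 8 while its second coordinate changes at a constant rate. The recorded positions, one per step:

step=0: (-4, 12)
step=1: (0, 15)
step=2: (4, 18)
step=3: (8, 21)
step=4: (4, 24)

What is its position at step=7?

The first coordinate travels 4 per step and bounces off the walls at -4 and 8.
  step 5: 4 → 0
  step 6: 0 → -4
  step 7: -4 → 0
The second coordinate changes by +3 each step: at step 7 it is 33.

(0, 33)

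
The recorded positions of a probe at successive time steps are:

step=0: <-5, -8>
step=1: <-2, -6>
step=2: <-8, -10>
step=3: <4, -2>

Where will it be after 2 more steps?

<28, 14>

Consecutive displacements <+3, +2>, <-6, -4>, <+12, +8> scale by a factor of -2 each step.
step 4: <4, -2> + <-24, -16> → <-20, -18>
step 5: <-20, -18> + <+48, +32> → <28, 14>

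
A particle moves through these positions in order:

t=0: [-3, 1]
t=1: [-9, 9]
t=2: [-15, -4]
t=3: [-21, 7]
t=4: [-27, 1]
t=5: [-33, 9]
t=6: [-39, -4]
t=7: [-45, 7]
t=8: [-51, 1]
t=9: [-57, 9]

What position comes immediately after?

The first coordinate changes by -6 each step, so at step 10 it is -3 + 10·(-6) = -63.
The second coordinate repeats the cycle [1, 9, -4, 7] with period 4; step 10 mod 4 = 2, giving -4.

[-63, -4]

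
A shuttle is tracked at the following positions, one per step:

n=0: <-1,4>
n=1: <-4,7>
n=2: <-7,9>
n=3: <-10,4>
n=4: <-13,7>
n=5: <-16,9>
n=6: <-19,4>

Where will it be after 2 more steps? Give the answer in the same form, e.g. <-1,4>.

First: linear, -3 per step → -25 at step 8.
Second: cycles through 4, 7, 9 every 3 steps. Step 8 lands at position 2 of the cycle → 9.

<-25,9>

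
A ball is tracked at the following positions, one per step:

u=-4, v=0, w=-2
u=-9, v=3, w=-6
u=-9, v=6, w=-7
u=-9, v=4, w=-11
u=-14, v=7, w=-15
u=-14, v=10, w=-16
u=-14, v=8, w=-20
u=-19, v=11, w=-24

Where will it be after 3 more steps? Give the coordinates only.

u=-24, v=15, w=-33

The moves between consecutive positions are (-5, +3, -4), (+0, +3, -1), (+0, -2, -4), (-5, +3, -4), (+0, +3, -1), (+0, -2, -4), (-5, +3, -4); they repeat the 3-cycle [(-5, +3, -4), (+0, +3, -1), (+0, -2, -4)].
step 8: apply (+0, +3, -1) → u=-19, v=14, w=-25
step 9: apply (+0, -2, -4) → u=-19, v=12, w=-29
step 10: apply (-5, +3, -4) → u=-24, v=15, w=-33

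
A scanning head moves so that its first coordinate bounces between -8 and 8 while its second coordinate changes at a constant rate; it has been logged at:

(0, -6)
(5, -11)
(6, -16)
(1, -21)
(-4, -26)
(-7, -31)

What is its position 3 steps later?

(8, -46)

The first coordinate travels 5 per step and bounces off the walls at -8 and 8.
  step 6: -7 → -2
  step 7: -2 → 3
  step 8: 3 → 8
The second coordinate changes by -5 each step: at step 8 it is -46.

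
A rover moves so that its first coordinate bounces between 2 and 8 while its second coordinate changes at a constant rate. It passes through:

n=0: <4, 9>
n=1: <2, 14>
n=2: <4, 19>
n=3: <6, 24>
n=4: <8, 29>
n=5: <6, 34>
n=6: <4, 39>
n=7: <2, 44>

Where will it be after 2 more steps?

<6, 54>

The first coordinate reflects between 2 and 8, moving 2 per step.
  step 8: 2 → 4
  step 9: 4 → 6
The second coordinate changes by +5 each step: at step 9 it is 54.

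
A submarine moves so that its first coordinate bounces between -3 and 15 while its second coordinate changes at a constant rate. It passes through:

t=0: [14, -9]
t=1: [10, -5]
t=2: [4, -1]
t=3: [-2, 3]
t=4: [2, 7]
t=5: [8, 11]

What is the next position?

The first coordinate reflects between -3 and 15, moving 6 per step.
  step 6: 8 → 14
The second coordinate changes by +4 each step: at step 6 it is 15.

[14, 15]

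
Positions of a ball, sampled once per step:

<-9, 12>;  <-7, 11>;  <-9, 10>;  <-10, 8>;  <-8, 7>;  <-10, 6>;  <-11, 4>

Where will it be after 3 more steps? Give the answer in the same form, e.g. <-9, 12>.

<-12, 0>

The moves between consecutive positions are <+2, -1>, <-2, -1>, <-1, -2>, <+2, -1>, <-2, -1>, <-1, -2>; they repeat the 3-cycle [<+2, -1>, <-2, -1>, <-1, -2>].
step 7: apply <+2, -1> → <-9, 3>
step 8: apply <-2, -1> → <-11, 2>
step 9: apply <-1, -2> → <-12, 0>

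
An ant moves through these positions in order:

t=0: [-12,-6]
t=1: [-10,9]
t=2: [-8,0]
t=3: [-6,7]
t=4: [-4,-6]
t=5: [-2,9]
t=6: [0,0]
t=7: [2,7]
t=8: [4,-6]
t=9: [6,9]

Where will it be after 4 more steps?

[14,9]

The first coordinate changes by +2 each step, so at step 13 it is -12 + 13·(2) = 14.
The second coordinate repeats the cycle [-6, 9, 0, 7] with period 4; step 13 mod 4 = 1, giving 9.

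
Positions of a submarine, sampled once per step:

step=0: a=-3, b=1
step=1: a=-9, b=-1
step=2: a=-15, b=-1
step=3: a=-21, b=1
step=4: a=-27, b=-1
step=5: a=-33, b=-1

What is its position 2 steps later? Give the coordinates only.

The a coordinate changes by -6 each step, so at step 7 it is -3 + 7·(-6) = -45.
The b coordinate repeats the cycle [1, -1, -1] with period 3; step 7 mod 3 = 1, giving -1.

a=-45, b=-1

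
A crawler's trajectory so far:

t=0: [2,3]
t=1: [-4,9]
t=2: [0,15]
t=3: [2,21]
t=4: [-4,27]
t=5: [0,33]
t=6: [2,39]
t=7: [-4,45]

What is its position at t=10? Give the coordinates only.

[-4,63]

First: cycles through 2, -4, 0 every 3 steps. Step 10 lands at position 1 of the cycle → -4.
Second: linear, +6 per step → 63 at step 10.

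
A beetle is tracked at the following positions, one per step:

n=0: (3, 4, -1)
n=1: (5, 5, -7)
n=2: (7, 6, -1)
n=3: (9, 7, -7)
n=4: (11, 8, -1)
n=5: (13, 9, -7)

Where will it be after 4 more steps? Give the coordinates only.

(21, 13, -7)

First: linear, +2 per step → 21 at step 9.
Second: linear, +1 per step → 13 at step 9.
Third: cycles through -1, -7 every 2 steps. Step 9 lands at position 1 of the cycle → -7.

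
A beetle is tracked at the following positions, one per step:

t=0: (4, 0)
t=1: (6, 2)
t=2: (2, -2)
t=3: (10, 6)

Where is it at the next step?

(-6, -10)

The jumps are (+2, +2), (-4, -4), (+8, +8) — a geometric progression with ratio -2.
step 4: (10, 6) + (-16, -16) → (-6, -10)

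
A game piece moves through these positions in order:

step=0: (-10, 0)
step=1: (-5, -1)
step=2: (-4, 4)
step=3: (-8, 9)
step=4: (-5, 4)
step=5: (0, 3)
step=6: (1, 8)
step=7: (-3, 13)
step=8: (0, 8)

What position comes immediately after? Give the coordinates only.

Step-to-step displacements: (+5, -1), (+1, +5), (-4, +5), (+3, -5), (+5, -1), (+1, +5), (-4, +5), (+3, -5) — a repeating cycle of length 4.
step 9: apply (+5, -1) → (5, 7)

(5, 7)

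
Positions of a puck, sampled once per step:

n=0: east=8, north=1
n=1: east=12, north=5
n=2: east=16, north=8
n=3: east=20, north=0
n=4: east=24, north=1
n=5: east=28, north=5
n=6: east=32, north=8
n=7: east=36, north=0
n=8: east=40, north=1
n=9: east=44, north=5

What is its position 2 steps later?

East: linear, +4 per step → 52 at step 11.
North: cycles through 1, 5, 8, 0 every 4 steps. Step 11 lands at position 3 of the cycle → 0.

east=52, north=0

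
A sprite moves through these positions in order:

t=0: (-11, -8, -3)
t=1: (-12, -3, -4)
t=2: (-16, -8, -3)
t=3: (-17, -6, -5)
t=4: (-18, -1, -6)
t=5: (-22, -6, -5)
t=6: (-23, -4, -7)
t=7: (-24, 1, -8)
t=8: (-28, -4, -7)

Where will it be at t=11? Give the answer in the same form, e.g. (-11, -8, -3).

(-34, -2, -9)

Step-to-step displacements: (-1, +5, -1), (-4, -5, +1), (-1, +2, -2), (-1, +5, -1), (-4, -5, +1), (-1, +2, -2), (-1, +5, -1), (-4, -5, +1) — a repeating cycle of length 3.
step 9: apply (-1, +2, -2) → (-29, -2, -9)
step 10: apply (-1, +5, -1) → (-30, 3, -10)
step 11: apply (-4, -5, +1) → (-34, -2, -9)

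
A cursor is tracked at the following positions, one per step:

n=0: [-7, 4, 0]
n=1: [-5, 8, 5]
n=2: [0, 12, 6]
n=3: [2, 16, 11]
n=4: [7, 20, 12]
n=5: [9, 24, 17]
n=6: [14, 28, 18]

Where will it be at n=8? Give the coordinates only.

[21, 36, 24]

The moves between consecutive positions are [+2, +4, +5], [+5, +4, +1], [+2, +4, +5], [+5, +4, +1], [+2, +4, +5], [+5, +4, +1]; they repeat the 2-cycle [[+2, +4, +5], [+5, +4, +1]].
step 7: apply [+2, +4, +5] → [16, 32, 23]
step 8: apply [+5, +4, +1] → [21, 36, 24]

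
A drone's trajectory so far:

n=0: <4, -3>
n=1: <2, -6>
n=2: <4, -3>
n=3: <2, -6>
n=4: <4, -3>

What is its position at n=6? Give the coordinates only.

Consecutive displacements <-2, -3>, <+2, +3>, <-2, -3>, <+2, +3> scale by a factor of -1 each step.
step 5: <4, -3> + <-2, -3> → <2, -6>
step 6: <2, -6> + <+2, +3> → <4, -3>

<4, -3>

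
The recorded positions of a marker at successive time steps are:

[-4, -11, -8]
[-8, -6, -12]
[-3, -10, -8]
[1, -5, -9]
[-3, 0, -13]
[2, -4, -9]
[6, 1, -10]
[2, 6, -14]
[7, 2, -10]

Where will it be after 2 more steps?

[7, 12, -15]

Differencing gives [-4, +5, -4], [+5, -4, +4], [+4, +5, -1], [-4, +5, -4], [+5, -4, +4], [+4, +5, -1], [-4, +5, -4], [+5, -4, +4]. This is the pattern [-4, +5, -4], [+5, -4, +4], [+4, +5, -1] repeated.
step 9: apply [+4, +5, -1] → [11, 7, -11]
step 10: apply [-4, +5, -4] → [7, 12, -15]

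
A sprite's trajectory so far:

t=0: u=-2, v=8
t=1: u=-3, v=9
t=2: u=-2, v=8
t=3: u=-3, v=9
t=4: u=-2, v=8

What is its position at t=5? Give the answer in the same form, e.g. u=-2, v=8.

u=-3, v=9

Consecutive displacements (-1, +1), (+1, -1), (-1, +1), (+1, -1) scale by a factor of -1 each step.
step 5: u=-2, v=8 + (-1, +1) → u=-3, v=9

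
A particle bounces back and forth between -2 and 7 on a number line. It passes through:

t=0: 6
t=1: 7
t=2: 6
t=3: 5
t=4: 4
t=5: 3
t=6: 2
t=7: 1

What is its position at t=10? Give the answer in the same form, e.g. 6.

-2

The value travels 1 per step and bounces off the walls at -2 and 7.
  step 8: 1 → 0
  step 9: 0 → -1
  step 10: -1 → -2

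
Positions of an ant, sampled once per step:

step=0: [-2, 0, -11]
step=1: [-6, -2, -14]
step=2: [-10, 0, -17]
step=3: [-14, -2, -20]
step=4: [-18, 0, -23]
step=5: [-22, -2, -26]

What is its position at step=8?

[-34, 0, -35]

First: linear, -4 per step → -34 at step 8.
Second: cycles through 0, -2 every 2 steps. Step 8 lands at position 0 of the cycle → 0.
Third: linear, -3 per step → -35 at step 8.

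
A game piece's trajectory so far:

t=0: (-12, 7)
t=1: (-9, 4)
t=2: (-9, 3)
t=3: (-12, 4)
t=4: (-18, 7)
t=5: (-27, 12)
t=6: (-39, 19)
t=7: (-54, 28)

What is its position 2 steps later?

Successive displacements: (+3, -3), (+0, -1), (-3, +1), (-6, +3), (-9, +5), (-12, +7), (-15, +9) — each changes by (-3, +2).
step 8: (-54, 28) + (-18, +11) → (-72, 39)
step 9: (-72, 39) + (-21, +13) → (-93, 52)

(-93, 52)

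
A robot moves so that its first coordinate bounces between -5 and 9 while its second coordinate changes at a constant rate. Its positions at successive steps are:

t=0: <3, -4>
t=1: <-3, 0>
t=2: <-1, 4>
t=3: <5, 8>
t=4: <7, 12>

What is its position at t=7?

<1, 24>

The first coordinate travels 6 per step and bounces off the walls at -5 and 9.
  step 5: 7 → 1
  step 6: 1 → -5
  step 7: -5 → 1
The second coordinate changes by +4 each step: at step 7 it is 24.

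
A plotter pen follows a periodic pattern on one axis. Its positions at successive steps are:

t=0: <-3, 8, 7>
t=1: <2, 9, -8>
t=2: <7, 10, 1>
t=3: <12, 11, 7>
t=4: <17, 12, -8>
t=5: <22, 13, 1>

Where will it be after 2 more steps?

First: linear, +5 per step → 32 at step 7.
Second: linear, +1 per step → 15 at step 7.
Third: cycles through 7, -8, 1 every 3 steps. Step 7 lands at position 1 of the cycle → -8.

<32, 15, -8>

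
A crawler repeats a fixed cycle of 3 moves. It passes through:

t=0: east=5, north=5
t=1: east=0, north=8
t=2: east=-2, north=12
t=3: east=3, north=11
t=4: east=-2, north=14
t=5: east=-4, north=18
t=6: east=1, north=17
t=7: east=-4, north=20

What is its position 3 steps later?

Differencing gives (-5,+3), (-2,+4), (+5,-1), (-5,+3), (-2,+4), (+5,-1), (-5,+3). This is the pattern (-5,+3), (-2,+4), (+5,-1) repeated.
step 8: apply (-2,+4) → east=-6, north=24
step 9: apply (+5,-1) → east=-1, north=23
step 10: apply (-5,+3) → east=-6, north=26

east=-6, north=26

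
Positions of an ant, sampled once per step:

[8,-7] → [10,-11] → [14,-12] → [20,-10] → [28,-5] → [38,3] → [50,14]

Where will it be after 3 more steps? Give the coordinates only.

[98,65]

Successive displacements: [+2,-4], [+4,-1], [+6,+2], [+8,+5], [+10,+8], [+12,+11] — each changes by [+2,+3].
step 7: [50,14] + [+14,+14] → [64,28]
step 8: [64,28] + [+16,+17] → [80,45]
step 9: [80,45] + [+18,+20] → [98,65]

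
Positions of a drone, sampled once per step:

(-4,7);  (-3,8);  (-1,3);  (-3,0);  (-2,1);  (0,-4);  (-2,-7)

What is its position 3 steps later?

(-1,-14)

The moves between consecutive positions are (+1,+1), (+2,-5), (-2,-3), (+1,+1), (+2,-5), (-2,-3); they repeat the 3-cycle [(+1,+1), (+2,-5), (-2,-3)].
step 7: apply (+1,+1) → (-1,-6)
step 8: apply (+2,-5) → (1,-11)
step 9: apply (-2,-3) → (-1,-14)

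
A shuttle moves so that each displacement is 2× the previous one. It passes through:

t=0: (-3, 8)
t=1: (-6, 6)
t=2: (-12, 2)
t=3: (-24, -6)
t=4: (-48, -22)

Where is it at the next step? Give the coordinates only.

The jumps are (-3, -2), (-6, -4), (-12, -8), (-24, -16) — a geometric progression with ratio 2.
step 5: (-48, -22) + (-48, -32) → (-96, -54)

(-96, -54)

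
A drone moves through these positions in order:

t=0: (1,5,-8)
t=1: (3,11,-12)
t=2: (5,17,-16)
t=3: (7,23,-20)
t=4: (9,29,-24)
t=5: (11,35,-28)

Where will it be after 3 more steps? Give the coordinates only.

(17,53,-40)

Constant displacement of (+2,+6,-4) per step.
step 6: (11,35,-28) + (+2,+6,-4) → (13,41,-32)
step 7: (13,41,-32) + (+2,+6,-4) → (15,47,-36)
step 8: (15,47,-36) + (+2,+6,-4) → (17,53,-40)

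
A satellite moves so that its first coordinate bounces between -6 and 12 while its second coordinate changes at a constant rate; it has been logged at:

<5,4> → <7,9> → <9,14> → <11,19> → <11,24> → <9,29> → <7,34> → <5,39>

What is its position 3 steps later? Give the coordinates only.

The first coordinate travels 2 per step and bounces off the walls at -6 and 12.
  step 8: 5 → 3
  step 9: 3 → 1
  step 10: 1 → -1
The second coordinate changes by +5 each step: at step 10 it is 54.

<-1,54>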